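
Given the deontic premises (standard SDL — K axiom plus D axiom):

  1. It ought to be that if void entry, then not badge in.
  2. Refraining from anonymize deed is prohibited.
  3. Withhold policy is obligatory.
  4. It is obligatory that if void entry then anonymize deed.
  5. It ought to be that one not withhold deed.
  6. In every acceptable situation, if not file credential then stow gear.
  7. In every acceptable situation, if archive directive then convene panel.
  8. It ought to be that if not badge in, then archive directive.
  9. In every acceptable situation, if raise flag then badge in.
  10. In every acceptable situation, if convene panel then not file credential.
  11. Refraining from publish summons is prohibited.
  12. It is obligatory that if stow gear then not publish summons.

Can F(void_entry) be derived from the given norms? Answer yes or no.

Yes

Premise 11 is F(¬publish_summons), i.e. O(publish_summons).
Premise 12 is O(stow_gear → ¬publish_summons); contrapositively O(publish_summons → ¬stow_gear). Since O(publish_summons) holds, K gives O(¬stow_gear).
The contrapositive of premise 6 (O(¬file_credential → stow_gear)) is O(¬stow_gear → file_credential), and O(¬stow_gear) is already established, so O(file_credential).
Premise 10 is O(convene_panel → ¬file_credential); contrapositively O(file_credential → ¬convene_panel). Since O(file_credential) holds, K gives O(¬convene_panel).
Premise 7, O(archive_directive → convene_panel), contraposes to O(¬convene_panel → ¬archive_directive); with O(¬convene_panel) we get O(¬archive_directive).
Premise 8 is O(¬badge_in → archive_directive); contrapositively O(¬archive_directive → badge_in). Since O(¬archive_directive) holds, K gives O(badge_in).
The contrapositive of premise 1 (O(void_entry → ¬badge_in)) is O(badge_in → ¬void_entry), and O(badge_in) is already established, so O(¬void_entry).
Premises 2, 3, 4, 5, 9 do not contribute to this derivation.
So O(¬void_entry) holds, i.e. F(void_entry). The claim follows.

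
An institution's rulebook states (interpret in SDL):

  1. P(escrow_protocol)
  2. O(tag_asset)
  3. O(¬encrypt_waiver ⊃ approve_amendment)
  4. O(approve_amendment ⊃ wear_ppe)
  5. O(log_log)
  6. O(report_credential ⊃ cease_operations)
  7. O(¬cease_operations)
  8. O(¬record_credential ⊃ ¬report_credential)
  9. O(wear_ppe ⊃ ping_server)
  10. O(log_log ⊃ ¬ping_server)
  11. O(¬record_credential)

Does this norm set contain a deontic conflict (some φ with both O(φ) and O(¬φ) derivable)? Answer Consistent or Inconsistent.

Consistent

Premise 6 is O(report_credential ⊃ cease_operations), but O(report_credential) is not derivable from the premises, so it does not yield O(cease_operations).
So O(cease_operations) is not derivable, and the apparent clash with O(¬cease_operations) does not arise.
A world satisfying every obligation exists (e.g. approve_amendment=false, cease_operations=false, encrypt_waiver=true, escrow_protocol=false, log_log=true, ping_server=false, record_credential=false, report_credential=false, tag_asset=true, wear_ppe=false); no atom is both obligatory and forbidden, so the set is consistent.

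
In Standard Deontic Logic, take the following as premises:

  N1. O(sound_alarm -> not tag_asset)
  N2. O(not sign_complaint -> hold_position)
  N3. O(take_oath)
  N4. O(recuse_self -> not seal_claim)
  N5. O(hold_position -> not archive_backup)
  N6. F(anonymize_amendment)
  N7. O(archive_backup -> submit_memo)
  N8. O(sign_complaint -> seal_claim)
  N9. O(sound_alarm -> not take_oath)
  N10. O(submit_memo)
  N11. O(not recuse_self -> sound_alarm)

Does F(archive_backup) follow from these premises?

Yes

Premise 3 states O(take_oath) outright.
The contrapositive of premise 9 (O(sound_alarm -> not take_oath)) is O(take_oath -> not sound_alarm), and O(take_oath) is already established, so O(not sound_alarm).
Premise 11 is O(not recuse_self -> sound_alarm); contrapositively O(not sound_alarm -> recuse_self). Since O(not sound_alarm) holds, K gives O(recuse_self).
With premise 4, O(recuse_self -> not seal_claim), the K-axiom yields O(not seal_claim).
The contrapositive of premise 8 (O(sign_complaint -> seal_claim)) is O(not seal_claim -> not sign_complaint), and O(not seal_claim) is already established, so O(not sign_complaint).
With premise 2, O(not sign_complaint -> hold_position), the K-axiom yields O(hold_position).
With premise 5, O(hold_position -> not archive_backup), the K-axiom yields O(not archive_backup).
Premises 1, 6, 7, 10 do not contribute to this derivation.
So O(not archive_backup) holds, i.e. F(archive_backup). The claim follows.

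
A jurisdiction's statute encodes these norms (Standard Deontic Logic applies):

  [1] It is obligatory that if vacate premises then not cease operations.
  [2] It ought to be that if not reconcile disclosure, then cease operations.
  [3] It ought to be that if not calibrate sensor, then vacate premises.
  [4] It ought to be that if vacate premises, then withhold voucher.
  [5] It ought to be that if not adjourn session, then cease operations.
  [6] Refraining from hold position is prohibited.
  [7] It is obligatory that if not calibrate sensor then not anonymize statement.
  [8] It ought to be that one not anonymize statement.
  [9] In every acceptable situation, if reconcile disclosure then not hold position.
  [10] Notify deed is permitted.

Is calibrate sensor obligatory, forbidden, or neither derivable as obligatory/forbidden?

F(¬hold_position) at premise 6 means O(hold_position).
Premise 9, O(reconcile_disclosure → ¬hold_position), contraposes to O(hold_position → ¬reconcile_disclosure); with O(hold_position) we get O(¬reconcile_disclosure).
Applying K to premise 2 (O(¬reconcile_disclosure → cease_operations)) and O(¬reconcile_disclosure) yields O(cease_operations).
The contrapositive of premise 1 (O(vacate_premises → ¬cease_operations)) is O(cease_operations → ¬vacate_premises), and O(cease_operations) is already established, so O(¬vacate_premises).
Premise 3, O(¬calibrate_sensor → vacate_premises), contraposes to O(¬vacate_premises → calibrate_sensor); with O(¬vacate_premises) we get O(calibrate_sensor).
Premises 4, 5, 7, 8, 10 do not contribute to this derivation.
Hence calibrate_sensor is obligatory.

Obligatory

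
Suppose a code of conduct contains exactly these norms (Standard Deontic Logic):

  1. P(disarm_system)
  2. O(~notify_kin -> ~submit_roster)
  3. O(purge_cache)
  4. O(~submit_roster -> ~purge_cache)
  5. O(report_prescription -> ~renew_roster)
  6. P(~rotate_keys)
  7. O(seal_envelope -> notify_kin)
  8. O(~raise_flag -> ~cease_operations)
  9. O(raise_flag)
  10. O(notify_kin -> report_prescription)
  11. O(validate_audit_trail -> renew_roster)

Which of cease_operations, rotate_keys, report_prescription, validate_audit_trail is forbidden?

From premise 3 we have O(purge_cache).
The contrapositive of premise 4 (O(~submit_roster -> ~purge_cache)) is O(purge_cache -> submit_roster), and O(purge_cache) is already established, so O(submit_roster).
Premise 2, O(~notify_kin -> ~submit_roster), contraposes to O(submit_roster -> notify_kin); with O(submit_roster) we get O(notify_kin).
Applying K to premise 10 (O(notify_kin -> report_prescription)) and O(notify_kin) yields O(report_prescription).
Premise 5 is O(report_prescription -> ~renew_roster); since O(report_prescription), deontic closure gives O(~renew_roster).
Premise 11, O(validate_audit_trail -> renew_roster), contraposes to O(~renew_roster -> ~validate_audit_trail); with O(~renew_roster) we get O(~validate_audit_trail).
So O(~validate_audit_trail) holds, i.e. validate_audit_trail is forbidden. None of the other listed options is forbidden under the premises.

validate_audit_trail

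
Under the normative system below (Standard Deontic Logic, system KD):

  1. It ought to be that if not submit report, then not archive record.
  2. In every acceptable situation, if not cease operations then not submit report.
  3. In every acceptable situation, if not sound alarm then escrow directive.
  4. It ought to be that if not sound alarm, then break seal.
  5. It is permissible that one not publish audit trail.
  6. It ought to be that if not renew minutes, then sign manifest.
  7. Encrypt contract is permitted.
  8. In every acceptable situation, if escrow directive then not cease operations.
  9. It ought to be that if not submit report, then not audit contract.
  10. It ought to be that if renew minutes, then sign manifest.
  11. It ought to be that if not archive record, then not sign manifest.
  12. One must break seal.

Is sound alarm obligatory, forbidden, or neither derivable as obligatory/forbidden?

By case analysis on ¬renew_minutes: premise 6 gives O(¬renew_minutes → sign_manifest) and premise 10 gives O(renew_minutes → sign_manifest), so O(sign_manifest) either way.
Premise 11 is O(¬archive_record → ¬sign_manifest); contrapositively O(sign_manifest → archive_record). Since O(sign_manifest) holds, K gives O(archive_record).
Premise 1, O(¬submit_report → ¬archive_record), contraposes to O(archive_record → submit_report); with O(archive_record) we get O(submit_report).
Premise 2 is O(¬cease_operations → ¬submit_report); contrapositively O(submit_report → cease_operations). Since O(submit_report) holds, K gives O(cease_operations).
Premise 8 is O(escrow_directive → ¬cease_operations); contrapositively O(cease_operations → ¬escrow_directive). Since O(cease_operations) holds, K gives O(¬escrow_directive).
The contrapositive of premise 3 (O(¬sound_alarm → escrow_directive)) is O(¬escrow_directive → sound_alarm), and O(¬escrow_directive) is already established, so O(sound_alarm).
Premises 4, 5, 7, 9, 12 do not contribute to this derivation.
Hence sound_alarm is obligatory.

Obligatory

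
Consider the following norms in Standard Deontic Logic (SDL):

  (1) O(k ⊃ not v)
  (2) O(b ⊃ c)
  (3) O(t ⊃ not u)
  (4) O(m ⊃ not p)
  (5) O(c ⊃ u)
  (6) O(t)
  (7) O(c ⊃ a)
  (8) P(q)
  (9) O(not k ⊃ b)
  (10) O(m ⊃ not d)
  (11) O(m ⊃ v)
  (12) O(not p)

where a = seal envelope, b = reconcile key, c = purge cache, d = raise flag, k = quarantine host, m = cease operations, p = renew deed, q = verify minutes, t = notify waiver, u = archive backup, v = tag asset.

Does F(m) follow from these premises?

Yes

From premise 6 we have O(t).
Applying K to premise 3 (O(t ⊃ not u)) and O(t) yields O(not u).
Premise 5, O(c ⊃ u), contraposes to O(not u ⊃ not c); with O(not u) we get O(not c).
Premise 2, O(b ⊃ c), contraposes to O(not c ⊃ not b); with O(not c) we get O(not b).
Premise 9 is O(not k ⊃ b); contrapositively O(not b ⊃ k). Since O(not b) holds, K gives O(k).
With premise 1, O(k ⊃ not v), the K-axiom yields O(not v).
Premise 11 is O(m ⊃ v); contrapositively O(not v ⊃ not m). Since O(not v) holds, K gives O(not m).
Premises 4, 7, 8, 10, 12 do not contribute to this derivation.
So O(not m) holds, i.e. F(m). The claim follows.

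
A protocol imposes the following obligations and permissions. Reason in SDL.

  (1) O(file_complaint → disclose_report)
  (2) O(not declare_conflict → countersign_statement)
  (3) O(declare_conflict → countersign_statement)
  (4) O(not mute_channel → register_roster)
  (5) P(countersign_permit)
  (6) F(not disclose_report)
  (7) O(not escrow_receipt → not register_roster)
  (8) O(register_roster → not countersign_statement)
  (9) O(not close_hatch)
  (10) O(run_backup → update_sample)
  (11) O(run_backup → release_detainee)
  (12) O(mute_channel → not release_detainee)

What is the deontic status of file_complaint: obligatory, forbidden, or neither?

Neither

Premise 1 is O(file_complaint → disclose_report); even if O(disclose_report) held, inferring O(file_complaint) would be affirming the consequent — invalid.
No premise or chain of K-axiom applications forces O(file_complaint), and none forces O(not file_complaint). So file_complaint is neither obligatory nor forbidden under these norms.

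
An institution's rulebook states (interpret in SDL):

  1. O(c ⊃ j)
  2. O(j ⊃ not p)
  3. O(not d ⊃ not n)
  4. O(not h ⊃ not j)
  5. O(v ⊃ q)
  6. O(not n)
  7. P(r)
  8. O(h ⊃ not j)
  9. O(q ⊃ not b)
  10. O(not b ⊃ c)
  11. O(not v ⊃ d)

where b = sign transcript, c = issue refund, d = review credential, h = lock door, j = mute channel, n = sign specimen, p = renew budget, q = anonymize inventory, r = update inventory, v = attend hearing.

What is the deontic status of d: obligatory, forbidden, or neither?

Premises 4 and 8 are O(not h ⊃ not j) and O(h ⊃ not j); every ideal world satisfies not h or h, so in either case not j holds — hence O(not j).
Premise 1, O(c ⊃ j), contraposes to O(not j ⊃ not c); with O(not j) we get O(not c).
The contrapositive of premise 10 (O(not b ⊃ c)) is O(not c ⊃ b), and O(not c) is already established, so O(b).
The contrapositive of premise 9 (O(q ⊃ not b)) is O(b ⊃ not q), and O(b) is already established, so O(not q).
Premise 5, O(v ⊃ q), contraposes to O(not q ⊃ not v); with O(not q) we get O(not v).
Premise 11 is O(not v ⊃ d); since O(not v), deontic closure gives O(d).
Premises 2, 3, 6, 7 do not contribute to this derivation.
Hence d is obligatory.

Obligatory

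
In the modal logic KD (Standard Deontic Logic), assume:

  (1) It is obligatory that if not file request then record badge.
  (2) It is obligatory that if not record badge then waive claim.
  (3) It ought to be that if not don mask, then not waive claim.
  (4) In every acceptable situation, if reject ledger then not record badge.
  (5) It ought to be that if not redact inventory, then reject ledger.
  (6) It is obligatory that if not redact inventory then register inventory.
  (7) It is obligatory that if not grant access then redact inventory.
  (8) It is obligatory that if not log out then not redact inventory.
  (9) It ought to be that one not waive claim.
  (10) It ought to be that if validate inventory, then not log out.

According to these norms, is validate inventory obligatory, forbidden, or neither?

From premise 9 we have O(¬waive_claim).
The contrapositive of premise 2 (O(¬record_badge → waive_claim)) is O(¬waive_claim → record_badge), and O(¬waive_claim) is already established, so O(record_badge).
The contrapositive of premise 4 (O(reject_ledger → ¬record_badge)) is O(record_badge → ¬reject_ledger), and O(record_badge) is already established, so O(¬reject_ledger).
Premise 5 is O(¬redact_inventory → reject_ledger); contrapositively O(¬reject_ledger → redact_inventory). Since O(¬reject_ledger) holds, K gives O(redact_inventory).
The contrapositive of premise 8 (O(¬log_out → ¬redact_inventory)) is O(redact_inventory → log_out), and O(redact_inventory) is already established, so O(log_out).
The contrapositive of premise 10 (O(validate_inventory → ¬log_out)) is O(log_out → ¬validate_inventory), and O(log_out) is already established, so O(¬validate_inventory).
Premises 1, 3, 6, 7 do not contribute to this derivation.
Thus O(¬validate_inventory), which is F(validate_inventory): validate_inventory is forbidden.

Forbidden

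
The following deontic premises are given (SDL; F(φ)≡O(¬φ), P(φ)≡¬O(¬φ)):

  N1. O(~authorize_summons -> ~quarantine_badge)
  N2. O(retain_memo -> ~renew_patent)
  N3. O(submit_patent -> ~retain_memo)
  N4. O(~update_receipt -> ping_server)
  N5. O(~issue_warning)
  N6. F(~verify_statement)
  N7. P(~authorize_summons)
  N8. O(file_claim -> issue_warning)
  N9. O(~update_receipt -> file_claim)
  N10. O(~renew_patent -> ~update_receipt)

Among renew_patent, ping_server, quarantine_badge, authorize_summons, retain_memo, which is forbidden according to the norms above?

Premise 5 states O(~issue_warning) outright.
Premise 8, O(file_claim -> issue_warning), contraposes to O(~issue_warning -> ~file_claim); with O(~issue_warning) we get O(~file_claim).
The contrapositive of premise 9 (O(~update_receipt -> file_claim)) is O(~file_claim -> update_receipt), and O(~file_claim) is already established, so O(update_receipt).
Premise 10 is O(~renew_patent -> ~update_receipt); contrapositively O(update_receipt -> renew_patent). Since O(update_receipt) holds, K gives O(renew_patent).
Premise 2, O(retain_memo -> ~renew_patent), contraposes to O(renew_patent -> ~retain_memo); with O(renew_patent) we get O(~retain_memo).
So O(~retain_memo) holds, i.e. retain_memo is forbidden. None of the other listed options is forbidden under the premises.

retain_memo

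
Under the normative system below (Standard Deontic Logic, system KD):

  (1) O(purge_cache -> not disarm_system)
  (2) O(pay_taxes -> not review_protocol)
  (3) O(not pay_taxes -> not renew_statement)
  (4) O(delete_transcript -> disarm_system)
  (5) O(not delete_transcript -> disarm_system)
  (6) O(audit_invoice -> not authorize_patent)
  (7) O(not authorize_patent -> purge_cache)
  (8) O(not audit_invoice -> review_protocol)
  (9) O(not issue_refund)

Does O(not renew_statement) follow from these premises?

Yes

Premises 5 and 4 cover both cases: O(not delete_transcript -> disarm_system) and O(delete_transcript -> disarm_system). Since not delete_transcript ∨ delete_transcript is a tautology, O(disarm_system) follows.
Premise 1 is O(purge_cache -> not disarm_system); contrapositively O(disarm_system -> not purge_cache). Since O(disarm_system) holds, K gives O(not purge_cache).
The contrapositive of premise 7 (O(not authorize_patent -> purge_cache)) is O(not purge_cache -> authorize_patent), and O(not purge_cache) is already established, so O(authorize_patent).
The contrapositive of premise 6 (O(audit_invoice -> not authorize_patent)) is O(authorize_patent -> not audit_invoice), and O(authorize_patent) is already established, so O(not audit_invoice).
Premise 8 is O(not audit_invoice -> review_protocol); since O(not audit_invoice), deontic closure gives O(review_protocol).
Premise 2, O(pay_taxes -> not review_protocol), contraposes to O(review_protocol -> not pay_taxes); with O(review_protocol) we get O(not pay_taxes).
Applying K to premise 3 (O(not pay_taxes -> not renew_statement)) and O(not pay_taxes) yields O(not renew_statement).
Premise 9 does not contribute to this derivation.
So O(not renew_statement) follows.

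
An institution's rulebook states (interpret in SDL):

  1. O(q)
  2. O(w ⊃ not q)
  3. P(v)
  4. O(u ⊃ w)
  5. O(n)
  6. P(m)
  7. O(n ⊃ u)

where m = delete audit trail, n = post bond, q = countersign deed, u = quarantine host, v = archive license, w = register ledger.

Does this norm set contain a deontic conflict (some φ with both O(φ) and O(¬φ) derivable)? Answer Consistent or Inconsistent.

Inconsistent

Premise 1 gives O(q).
Premise 2, O(w ⊃ not q), contraposes to O(q ⊃ not w); with O(q) we get O(not w).
Premise 4 is O(u ⊃ w); contrapositively O(not w ⊃ not u). Since O(not w) holds, K gives O(not u).
Premise 7, O(n ⊃ u), contraposes to O(not u ⊃ not n); with O(not u) we get O(not n).
Yet premise 5 states O(n).
We now have both O(not n) and O(n) — n is simultaneously obligatory and forbidden, violating the D-axiom.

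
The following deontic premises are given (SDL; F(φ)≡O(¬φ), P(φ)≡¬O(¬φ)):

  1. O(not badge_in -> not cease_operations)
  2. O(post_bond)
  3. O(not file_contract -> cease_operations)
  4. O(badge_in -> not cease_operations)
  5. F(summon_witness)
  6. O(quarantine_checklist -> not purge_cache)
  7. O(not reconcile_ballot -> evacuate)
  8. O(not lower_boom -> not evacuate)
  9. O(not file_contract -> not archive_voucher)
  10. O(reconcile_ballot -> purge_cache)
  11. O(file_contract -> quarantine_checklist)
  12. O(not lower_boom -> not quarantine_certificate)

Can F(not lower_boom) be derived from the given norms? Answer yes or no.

By case analysis on not badge_in: premise 1 gives O(not badge_in -> not cease_operations) and premise 4 gives O(badge_in -> not cease_operations), so O(not cease_operations) either way.
Premise 3, O(not file_contract -> cease_operations), contraposes to O(not cease_operations -> file_contract); with O(not cease_operations) we get O(file_contract).
Premise 11 is O(file_contract -> quarantine_checklist); since O(file_contract), deontic closure gives O(quarantine_checklist).
From O(quarantine_checklist) and premise 6, O(quarantine_checklist -> not purge_cache), we obtain O(not purge_cache).
Premise 10 is O(reconcile_ballot -> purge_cache); contrapositively O(not purge_cache -> not reconcile_ballot). Since O(not purge_cache) holds, K gives O(not reconcile_ballot).
Premise 7 is O(not reconcile_ballot -> evacuate); since O(not reconcile_ballot), deontic closure gives O(evacuate).
Premise 8 is O(not lower_boom -> not evacuate); contrapositively O(evacuate -> lower_boom). Since O(evacuate) holds, K gives O(lower_boom).
Premises 2, 5, 9, 12 do not contribute to this derivation.
So O(lower_boom) holds, i.e. F(not lower_boom). The claim follows.

Yes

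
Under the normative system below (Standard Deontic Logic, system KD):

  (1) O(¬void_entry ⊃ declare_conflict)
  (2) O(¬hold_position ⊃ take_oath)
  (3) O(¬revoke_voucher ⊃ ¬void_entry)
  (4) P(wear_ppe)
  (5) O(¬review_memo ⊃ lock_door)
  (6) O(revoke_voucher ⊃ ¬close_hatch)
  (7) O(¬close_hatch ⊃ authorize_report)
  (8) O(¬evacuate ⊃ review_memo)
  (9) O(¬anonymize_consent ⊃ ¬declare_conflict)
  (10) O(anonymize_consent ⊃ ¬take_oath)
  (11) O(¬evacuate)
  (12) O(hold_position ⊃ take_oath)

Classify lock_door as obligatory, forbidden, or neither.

Premise 5 is O(¬review_memo ⊃ lock_door), but O(¬review_memo) is not derivable from the premises, so it does not yield O(lock_door).
No premise or chain of K-axiom applications forces O(lock_door), and none forces O(¬lock_door). So lock_door is neither obligatory nor forbidden under these norms.

Neither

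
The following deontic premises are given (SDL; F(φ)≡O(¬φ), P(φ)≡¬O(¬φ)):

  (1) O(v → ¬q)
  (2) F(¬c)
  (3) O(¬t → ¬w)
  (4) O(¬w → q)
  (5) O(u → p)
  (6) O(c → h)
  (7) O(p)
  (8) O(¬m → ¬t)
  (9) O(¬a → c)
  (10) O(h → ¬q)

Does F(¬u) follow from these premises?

No

Premise 5 is O(u → p); even if O(p) held, inferring O(u) would be affirming the consequent — invalid.
No other premise forces O(u). An ideal world satisfying every premise can still have ¬u true, so F(¬u) is not derivable.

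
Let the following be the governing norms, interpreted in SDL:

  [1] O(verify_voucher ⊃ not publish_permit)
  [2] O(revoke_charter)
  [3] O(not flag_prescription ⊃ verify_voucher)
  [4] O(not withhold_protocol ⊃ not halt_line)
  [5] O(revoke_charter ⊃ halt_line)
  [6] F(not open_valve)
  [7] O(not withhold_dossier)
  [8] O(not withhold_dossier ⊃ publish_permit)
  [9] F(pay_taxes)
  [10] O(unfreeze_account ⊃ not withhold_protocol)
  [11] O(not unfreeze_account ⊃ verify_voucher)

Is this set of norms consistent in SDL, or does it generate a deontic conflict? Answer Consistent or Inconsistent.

Inconsistent

From premise 2 we have O(revoke_charter).
Applying K to premise 5 (O(revoke_charter ⊃ halt_line)) and O(revoke_charter) yields O(halt_line).
The contrapositive of premise 4 (O(not withhold_protocol ⊃ not halt_line)) is O(halt_line ⊃ withhold_protocol), and O(halt_line) is already established, so O(withhold_protocol).
Premise 10 is O(unfreeze_account ⊃ not withhold_protocol); contrapositively O(withhold_protocol ⊃ not unfreeze_account). Since O(withhold_protocol) holds, K gives O(not unfreeze_account).
Premise 11 is O(not unfreeze_account ⊃ verify_voucher); since O(not unfreeze_account), deontic closure gives O(verify_voucher).
With premise 1, O(verify_voucher ⊃ not publish_permit), the K-axiom yields O(not publish_permit).
Premise 8 is O(not withhold_dossier ⊃ publish_permit); contrapositively O(not publish_permit ⊃ withhold_dossier). Since O(not publish_permit) holds, K gives O(withhold_dossier).
However, premise 7 gives O(not withhold_dossier).
We now have both O(withhold_dossier) and O(not withhold_dossier) — withhold_dossier is simultaneously obligatory and forbidden, violating the D-axiom.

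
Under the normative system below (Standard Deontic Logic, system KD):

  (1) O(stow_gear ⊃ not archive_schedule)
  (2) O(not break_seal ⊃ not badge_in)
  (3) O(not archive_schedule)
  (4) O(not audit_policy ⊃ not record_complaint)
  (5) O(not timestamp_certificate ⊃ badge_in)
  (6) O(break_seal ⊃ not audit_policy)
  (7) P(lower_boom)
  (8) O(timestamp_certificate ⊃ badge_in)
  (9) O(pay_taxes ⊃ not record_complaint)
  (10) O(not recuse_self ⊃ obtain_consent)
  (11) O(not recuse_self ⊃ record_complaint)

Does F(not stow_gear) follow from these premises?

Premise 1 is O(stow_gear ⊃ not archive_schedule); even if O(not archive_schedule) held, inferring O(stow_gear) would be affirming the consequent — invalid.
No other premise forces O(stow_gear). An ideal world satisfying every premise can still have not stow_gear true, so F(not stow_gear) is not derivable.

No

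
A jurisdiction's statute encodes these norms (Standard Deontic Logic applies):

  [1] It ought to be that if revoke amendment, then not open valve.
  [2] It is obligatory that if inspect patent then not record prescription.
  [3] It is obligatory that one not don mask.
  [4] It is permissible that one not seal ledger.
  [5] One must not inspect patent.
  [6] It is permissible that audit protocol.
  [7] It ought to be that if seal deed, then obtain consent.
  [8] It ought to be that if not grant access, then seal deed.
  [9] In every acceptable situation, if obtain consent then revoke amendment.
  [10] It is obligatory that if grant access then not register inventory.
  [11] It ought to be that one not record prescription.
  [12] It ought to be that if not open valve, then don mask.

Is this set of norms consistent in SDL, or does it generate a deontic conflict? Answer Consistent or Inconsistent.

Premise 2 is O(inspect_patent → ¬record_prescription); even if O(¬record_prescription) held, inferring O(inspect_patent) would be affirming the consequent — invalid.
So O(inspect_patent) is not derivable, and the apparent clash with O(¬inspect_patent) does not arise.
A world satisfying every obligation exists (e.g. audit_protocol=false, don_mask=false, grant_access=true, inspect_patent=false, obtain_consent=false, open_valve=true, record_prescription=false, register_inventory=false, revoke_amendment=false, seal_deed=false, seal_ledger=false); no atom is both obligatory and forbidden, so the set is consistent.

Consistent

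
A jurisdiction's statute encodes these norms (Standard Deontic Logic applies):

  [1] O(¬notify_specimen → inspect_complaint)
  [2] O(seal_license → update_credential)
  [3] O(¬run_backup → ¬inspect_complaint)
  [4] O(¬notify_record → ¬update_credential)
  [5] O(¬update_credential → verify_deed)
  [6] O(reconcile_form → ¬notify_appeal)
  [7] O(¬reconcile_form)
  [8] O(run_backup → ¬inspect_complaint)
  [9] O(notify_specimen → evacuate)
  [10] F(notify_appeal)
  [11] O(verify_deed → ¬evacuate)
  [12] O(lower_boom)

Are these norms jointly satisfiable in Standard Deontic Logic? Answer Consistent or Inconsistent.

Consistent

Premise 6 is O(reconcile_form → ¬notify_appeal); even if O(¬notify_appeal) held, inferring O(reconcile_form) would be affirming the consequent — invalid.
So O(reconcile_form) is not derivable, and the apparent clash with O(¬reconcile_form) does not arise.
A world satisfying every obligation exists (e.g. evacuate=true, inspect_complaint=false, lower_boom=true, notify_appeal=false, notify_record=true, notify_specimen=true, reconcile_form=false, run_backup=false, seal_license=false, update_credential=true, verify_deed=false); no atom is both obligatory and forbidden, so the set is consistent.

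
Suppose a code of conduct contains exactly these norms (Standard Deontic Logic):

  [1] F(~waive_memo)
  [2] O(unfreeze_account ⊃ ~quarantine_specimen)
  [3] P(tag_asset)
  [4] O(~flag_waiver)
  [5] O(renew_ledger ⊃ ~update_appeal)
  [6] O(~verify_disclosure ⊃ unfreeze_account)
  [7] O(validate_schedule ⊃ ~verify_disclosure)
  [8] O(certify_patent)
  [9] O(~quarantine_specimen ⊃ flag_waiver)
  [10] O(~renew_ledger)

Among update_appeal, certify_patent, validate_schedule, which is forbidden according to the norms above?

validate_schedule

Premise 4 gives O(~flag_waiver).
Premise 9, O(~quarantine_specimen ⊃ flag_waiver), contraposes to O(~flag_waiver ⊃ quarantine_specimen); with O(~flag_waiver) we get O(quarantine_specimen).
The contrapositive of premise 2 (O(unfreeze_account ⊃ ~quarantine_specimen)) is O(quarantine_specimen ⊃ ~unfreeze_account), and O(quarantine_specimen) is already established, so O(~unfreeze_account).
Premise 6 is O(~verify_disclosure ⊃ unfreeze_account); contrapositively O(~unfreeze_account ⊃ verify_disclosure). Since O(~unfreeze_account) holds, K gives O(verify_disclosure).
Premise 7 is O(validate_schedule ⊃ ~verify_disclosure); contrapositively O(verify_disclosure ⊃ ~validate_schedule). Since O(verify_disclosure) holds, K gives O(~validate_schedule).
So O(~validate_schedule) holds, i.e. validate_schedule is forbidden. None of the other listed options is forbidden under the premises.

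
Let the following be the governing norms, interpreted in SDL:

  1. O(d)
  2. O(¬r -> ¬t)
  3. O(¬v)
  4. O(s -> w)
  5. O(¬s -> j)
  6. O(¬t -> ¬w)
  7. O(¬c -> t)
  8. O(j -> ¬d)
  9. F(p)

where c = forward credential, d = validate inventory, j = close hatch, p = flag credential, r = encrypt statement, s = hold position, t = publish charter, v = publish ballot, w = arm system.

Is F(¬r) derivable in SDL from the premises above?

Yes

From premise 1 we have O(d).
The contrapositive of premise 8 (O(j -> ¬d)) is O(d -> ¬j), and O(d) is already established, so O(¬j).
Premise 5 is O(¬s -> j); contrapositively O(¬j -> s). Since O(¬j) holds, K gives O(s).
Premise 4 is O(s -> w); since O(s), deontic closure gives O(w).
Premise 6, O(¬t -> ¬w), contraposes to O(w -> t); with O(w) we get O(t).
Premise 2, O(¬r -> ¬t), contraposes to O(t -> r); with O(t) we get O(r).
Premises 3, 7, 9 do not contribute to this derivation.
So O(r) holds, i.e. F(¬r). The claim follows.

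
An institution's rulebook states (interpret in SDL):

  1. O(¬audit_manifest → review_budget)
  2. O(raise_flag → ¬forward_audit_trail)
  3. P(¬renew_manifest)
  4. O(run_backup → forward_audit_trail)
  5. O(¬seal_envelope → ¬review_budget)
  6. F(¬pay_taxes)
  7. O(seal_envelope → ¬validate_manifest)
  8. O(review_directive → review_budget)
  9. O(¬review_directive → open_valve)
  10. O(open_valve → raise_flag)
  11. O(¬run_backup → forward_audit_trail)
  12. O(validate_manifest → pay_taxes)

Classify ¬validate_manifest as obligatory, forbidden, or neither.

Obligatory

Premises 11 and 4 cover both cases: O(¬run_backup → forward_audit_trail) and O(run_backup → forward_audit_trail). Since ¬run_backup ∨ run_backup is a tautology, O(forward_audit_trail) follows.
Premise 2, O(raise_flag → ¬forward_audit_trail), contraposes to O(forward_audit_trail → ¬raise_flag); with O(forward_audit_trail) we get O(¬raise_flag).
Premise 10 is O(open_valve → raise_flag); contrapositively O(¬raise_flag → ¬open_valve). Since O(¬raise_flag) holds, K gives O(¬open_valve).
Premise 9 is O(¬review_directive → open_valve); contrapositively O(¬open_valve → review_directive). Since O(¬open_valve) holds, K gives O(review_directive).
With premise 8, O(review_directive → review_budget), the K-axiom yields O(review_budget).
The contrapositive of premise 5 (O(¬seal_envelope → ¬review_budget)) is O(review_budget → seal_envelope), and O(review_budget) is already established, so O(seal_envelope).
Applying K to premise 7 (O(seal_envelope → ¬validate_manifest)) and O(seal_envelope) yields O(¬validate_manifest).
Premises 1, 3, 6, 12 do not contribute to this derivation.
Hence ¬validate_manifest is obligatory.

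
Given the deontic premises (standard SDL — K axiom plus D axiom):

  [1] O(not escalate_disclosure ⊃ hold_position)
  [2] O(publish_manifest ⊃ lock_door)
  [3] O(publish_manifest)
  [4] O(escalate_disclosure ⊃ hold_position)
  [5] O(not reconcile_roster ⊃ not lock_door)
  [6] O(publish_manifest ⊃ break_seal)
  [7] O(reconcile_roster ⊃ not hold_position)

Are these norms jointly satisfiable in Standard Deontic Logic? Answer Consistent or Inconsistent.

Premises 4 and 1 are O(escalate_disclosure ⊃ hold_position) and O(not escalate_disclosure ⊃ hold_position); every ideal world satisfies escalate_disclosure or not escalate_disclosure, so in either case hold_position holds — hence O(hold_position).
Premise 7 is O(reconcile_roster ⊃ not hold_position); contrapositively O(hold_position ⊃ not reconcile_roster). Since O(hold_position) holds, K gives O(not reconcile_roster).
From O(not reconcile_roster) and premise 5, O(not reconcile_roster ⊃ not lock_door), we obtain O(not lock_door).
The contrapositive of premise 2 (O(publish_manifest ⊃ lock_door)) is O(not lock_door ⊃ not publish_manifest), and O(not lock_door) is already established, so O(not publish_manifest).
Yet premise 3 states O(publish_manifest).
We now have both O(not publish_manifest) and O(publish_manifest) — publish_manifest is simultaneously obligatory and forbidden, violating the D-axiom.

Inconsistent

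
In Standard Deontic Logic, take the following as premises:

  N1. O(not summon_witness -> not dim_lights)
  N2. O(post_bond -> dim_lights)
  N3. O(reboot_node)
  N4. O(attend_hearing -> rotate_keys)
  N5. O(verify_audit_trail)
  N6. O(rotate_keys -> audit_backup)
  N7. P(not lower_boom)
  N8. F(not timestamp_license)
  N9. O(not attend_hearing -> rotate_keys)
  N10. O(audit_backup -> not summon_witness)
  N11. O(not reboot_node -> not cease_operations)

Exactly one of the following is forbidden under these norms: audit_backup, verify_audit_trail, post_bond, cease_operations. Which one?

Premises 4 and 9 are O(attend_hearing -> rotate_keys) and O(not attend_hearing -> rotate_keys); every ideal world satisfies attend_hearing or not attend_hearing, so in either case rotate_keys holds — hence O(rotate_keys).
With premise 6, O(rotate_keys -> audit_backup), the K-axiom yields O(audit_backup).
Premise 10 is O(audit_backup -> not summon_witness); since O(audit_backup), deontic closure gives O(not summon_witness).
Premise 1 is O(not summon_witness -> not dim_lights); since O(not summon_witness), deontic closure gives O(not dim_lights).
Premise 2 is O(post_bond -> dim_lights); contrapositively O(not dim_lights -> not post_bond). Since O(not dim_lights) holds, K gives O(not post_bond).
So O(not post_bond) holds, i.e. post_bond is forbidden. None of the other listed options is forbidden under the premises.

post_bond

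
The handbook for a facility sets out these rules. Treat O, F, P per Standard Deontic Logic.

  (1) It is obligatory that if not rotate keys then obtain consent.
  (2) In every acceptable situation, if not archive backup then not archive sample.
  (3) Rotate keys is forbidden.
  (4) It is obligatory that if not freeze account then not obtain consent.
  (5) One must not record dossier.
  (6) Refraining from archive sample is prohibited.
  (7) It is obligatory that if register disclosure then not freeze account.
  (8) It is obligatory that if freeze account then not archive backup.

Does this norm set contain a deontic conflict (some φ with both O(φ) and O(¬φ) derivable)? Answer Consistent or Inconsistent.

Inconsistent

F(¬archive_sample) at premise 6 means O(archive_sample).
Premise 2 is O(¬archive_backup → ¬archive_sample); contrapositively O(archive_sample → archive_backup). Since O(archive_sample) holds, K gives O(archive_backup).
The contrapositive of premise 8 (O(freeze_account → ¬archive_backup)) is O(archive_backup → ¬freeze_account), and O(archive_backup) is already established, so O(¬freeze_account).
Applying K to premise 4 (O(¬freeze_account → ¬obtain_consent)) and O(¬freeze_account) yields O(¬obtain_consent).
Premise 1, O(¬rotate_keys → obtain_consent), contraposes to O(¬obtain_consent → rotate_keys); with O(¬obtain_consent) we get O(rotate_keys).
Yet premise 3 is F(rotate_keys), i.e. O(¬rotate_keys).
We now have both O(rotate_keys) and O(¬rotate_keys) — rotate_keys is simultaneously obligatory and forbidden, violating the D-axiom.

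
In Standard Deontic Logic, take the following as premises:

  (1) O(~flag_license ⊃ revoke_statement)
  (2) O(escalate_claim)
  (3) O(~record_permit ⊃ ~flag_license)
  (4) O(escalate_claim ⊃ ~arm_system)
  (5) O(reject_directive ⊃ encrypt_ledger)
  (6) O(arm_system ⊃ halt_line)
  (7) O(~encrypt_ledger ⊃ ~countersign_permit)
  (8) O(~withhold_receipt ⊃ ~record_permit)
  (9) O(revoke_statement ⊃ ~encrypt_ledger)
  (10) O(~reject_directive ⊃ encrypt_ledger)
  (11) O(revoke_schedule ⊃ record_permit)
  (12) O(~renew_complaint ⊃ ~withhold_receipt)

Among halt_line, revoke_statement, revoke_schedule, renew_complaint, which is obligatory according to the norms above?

renew_complaint

Premises 10 and 5 cover both cases: O(~reject_directive ⊃ encrypt_ledger) and O(reject_directive ⊃ encrypt_ledger). Since ~reject_directive ∨ reject_directive is a tautology, O(encrypt_ledger) follows.
The contrapositive of premise 9 (O(revoke_statement ⊃ ~encrypt_ledger)) is O(encrypt_ledger ⊃ ~revoke_statement), and O(encrypt_ledger) is already established, so O(~revoke_statement).
Premise 1, O(~flag_license ⊃ revoke_statement), contraposes to O(~revoke_statement ⊃ flag_license); with O(~revoke_statement) we get O(flag_license).
The contrapositive of premise 3 (O(~record_permit ⊃ ~flag_license)) is O(flag_license ⊃ record_permit), and O(flag_license) is already established, so O(record_permit).
The contrapositive of premise 8 (O(~withhold_receipt ⊃ ~record_permit)) is O(record_permit ⊃ withhold_receipt), and O(record_permit) is already established, so O(withhold_receipt).
Premise 12 is O(~renew_complaint ⊃ ~withhold_receipt); contrapositively O(withhold_receipt ⊃ renew_complaint). Since O(withhold_receipt) holds, K gives O(renew_complaint).
So O(renew_complaint) holds — renew_complaint is obligatory. None of the other listed options is made obligatory by any chain of premises.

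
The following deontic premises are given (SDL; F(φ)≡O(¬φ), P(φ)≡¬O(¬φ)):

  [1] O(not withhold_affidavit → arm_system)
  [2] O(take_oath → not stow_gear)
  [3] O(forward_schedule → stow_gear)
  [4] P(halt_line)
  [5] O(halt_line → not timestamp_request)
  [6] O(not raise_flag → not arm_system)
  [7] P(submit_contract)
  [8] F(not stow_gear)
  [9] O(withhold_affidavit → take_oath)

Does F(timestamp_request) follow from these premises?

Premise 5 is O(halt_line → not timestamp_request), but O(halt_line) is not derivable from the premises (the permission P(halt_line) asserts only not O(not halt_line), not O(halt_line)), so it does not yield O(not timestamp_request).
No other premise forces O(not timestamp_request). An ideal world satisfying every premise can still have timestamp_request true, so F(timestamp_request) is not derivable.

No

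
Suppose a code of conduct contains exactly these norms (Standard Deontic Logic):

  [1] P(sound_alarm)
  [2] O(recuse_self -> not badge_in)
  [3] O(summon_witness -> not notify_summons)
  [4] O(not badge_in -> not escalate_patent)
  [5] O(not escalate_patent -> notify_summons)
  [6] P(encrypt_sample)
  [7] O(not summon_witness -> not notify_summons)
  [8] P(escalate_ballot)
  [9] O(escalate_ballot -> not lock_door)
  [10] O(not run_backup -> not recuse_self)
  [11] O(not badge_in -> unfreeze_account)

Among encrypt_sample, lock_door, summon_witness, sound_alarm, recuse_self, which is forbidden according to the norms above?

By case analysis on summon_witness: premise 3 gives O(summon_witness -> not notify_summons) and premise 7 gives O(not summon_witness -> not notify_summons), so O(not notify_summons) either way.
Premise 5 is O(not escalate_patent -> notify_summons); contrapositively O(not notify_summons -> escalate_patent). Since O(not notify_summons) holds, K gives O(escalate_patent).
Premise 4 is O(not badge_in -> not escalate_patent); contrapositively O(escalate_patent -> badge_in). Since O(escalate_patent) holds, K gives O(badge_in).
The contrapositive of premise 2 (O(recuse_self -> not badge_in)) is O(badge_in -> not recuse_self), and O(badge_in) is already established, so O(not recuse_self).
So O(not recuse_self) holds, i.e. recuse_self is forbidden. None of the other listed options is forbidden under the premises.

recuse_self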